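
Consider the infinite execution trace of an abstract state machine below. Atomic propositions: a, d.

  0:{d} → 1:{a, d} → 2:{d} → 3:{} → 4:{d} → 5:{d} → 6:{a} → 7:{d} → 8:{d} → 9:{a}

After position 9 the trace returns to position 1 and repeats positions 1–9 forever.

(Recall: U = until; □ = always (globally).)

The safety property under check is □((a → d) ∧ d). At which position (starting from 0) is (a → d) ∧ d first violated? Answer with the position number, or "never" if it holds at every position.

Check (a → d) ∧ d at each position in order: 0 ✓, 1 ✓, 2 ✓.
At position 3 the labels are {}, so (a → d) ∧ d is false there. This is the first violation.

3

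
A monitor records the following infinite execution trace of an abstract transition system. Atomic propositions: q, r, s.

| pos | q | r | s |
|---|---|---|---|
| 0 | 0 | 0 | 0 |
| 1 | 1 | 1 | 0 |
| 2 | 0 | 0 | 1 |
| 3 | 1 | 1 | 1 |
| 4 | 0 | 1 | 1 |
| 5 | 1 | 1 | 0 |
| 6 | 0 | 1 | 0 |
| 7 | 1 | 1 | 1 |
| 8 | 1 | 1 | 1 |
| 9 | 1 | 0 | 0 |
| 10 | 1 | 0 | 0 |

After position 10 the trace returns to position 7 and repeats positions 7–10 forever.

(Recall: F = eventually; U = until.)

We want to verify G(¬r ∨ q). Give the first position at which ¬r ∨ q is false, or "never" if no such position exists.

4

Check ¬r ∨ q at each position in order: 0 ✓, 1 ✓, 2 ✓, 3 ✓.
At position 4 the labels are {r, s}, so ¬r ∨ q is false there. This is the first violation.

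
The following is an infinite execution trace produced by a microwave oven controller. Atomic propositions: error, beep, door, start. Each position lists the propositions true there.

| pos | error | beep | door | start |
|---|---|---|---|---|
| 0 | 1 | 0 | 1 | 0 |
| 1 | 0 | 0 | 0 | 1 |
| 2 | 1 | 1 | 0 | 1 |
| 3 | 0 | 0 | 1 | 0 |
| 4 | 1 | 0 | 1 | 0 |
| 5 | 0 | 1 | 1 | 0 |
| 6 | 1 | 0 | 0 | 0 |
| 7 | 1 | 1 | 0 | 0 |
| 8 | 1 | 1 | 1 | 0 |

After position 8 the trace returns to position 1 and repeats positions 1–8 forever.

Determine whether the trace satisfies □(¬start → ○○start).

¬start → ○○start must hold at every position from 0 onward. It fails at position 3, so □(¬start → ○○start) is false.
Positions where ¬start holds: 0, 3, 4, 5, 6, 7, 8.
Check ○○start at each: 0→ok, 3→fails, 4→fails, 5→fails, 6→fails, 7→ok, 8→ok.

No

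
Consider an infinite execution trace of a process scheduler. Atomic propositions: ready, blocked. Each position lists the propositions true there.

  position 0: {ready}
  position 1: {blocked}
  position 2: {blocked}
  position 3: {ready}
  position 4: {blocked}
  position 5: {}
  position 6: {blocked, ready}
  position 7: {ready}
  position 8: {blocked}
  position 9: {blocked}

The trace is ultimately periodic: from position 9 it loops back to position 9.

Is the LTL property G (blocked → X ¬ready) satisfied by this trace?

blocked → X ¬ready must hold at every position from 0 onward. It fails at position 2, so G (blocked → X ¬ready) is false.
Positions where blocked holds: 1, 2, 4, 6, 8, 9.
Check X ¬ready at each: 1→ok, 2→fails, 4→ok, 6→fails, 8→ok, 9→ok.

No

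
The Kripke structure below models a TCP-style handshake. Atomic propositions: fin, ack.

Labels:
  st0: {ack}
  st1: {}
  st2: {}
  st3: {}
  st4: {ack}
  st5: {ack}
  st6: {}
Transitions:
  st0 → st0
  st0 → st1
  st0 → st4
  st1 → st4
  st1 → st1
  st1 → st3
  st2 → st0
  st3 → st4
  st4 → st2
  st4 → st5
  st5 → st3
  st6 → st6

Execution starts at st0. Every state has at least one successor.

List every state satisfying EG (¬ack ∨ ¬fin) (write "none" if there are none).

States satisfying ¬ack ∨ ¬fin: {st0, st1, st2, st3, st4, st5, st6}.
States satisfying EG (¬ack ∨ ¬fin): {st0, st1, st2, st3, st4, st5, st6}.

{st0, st1, st2, st3, st4, st5, st6}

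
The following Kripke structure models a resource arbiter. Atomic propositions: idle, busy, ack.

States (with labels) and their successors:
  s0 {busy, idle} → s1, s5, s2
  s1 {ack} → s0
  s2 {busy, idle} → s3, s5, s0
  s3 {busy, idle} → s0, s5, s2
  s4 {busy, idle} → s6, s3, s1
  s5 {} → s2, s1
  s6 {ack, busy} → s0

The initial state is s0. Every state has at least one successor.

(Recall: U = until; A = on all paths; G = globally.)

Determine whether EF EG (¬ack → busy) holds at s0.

States satisfying EG (¬ack → busy): {s0, s1, s2, s3, s4, s6}.
States satisfying EF EG (¬ack → busy): {s0, s1, s2, s3, s4, s5, s6}.
Some path from s0 reaches a state where EG (¬ack → busy) holds.
s0 ∈ Sat(EF EG (¬ack → busy)).

Holds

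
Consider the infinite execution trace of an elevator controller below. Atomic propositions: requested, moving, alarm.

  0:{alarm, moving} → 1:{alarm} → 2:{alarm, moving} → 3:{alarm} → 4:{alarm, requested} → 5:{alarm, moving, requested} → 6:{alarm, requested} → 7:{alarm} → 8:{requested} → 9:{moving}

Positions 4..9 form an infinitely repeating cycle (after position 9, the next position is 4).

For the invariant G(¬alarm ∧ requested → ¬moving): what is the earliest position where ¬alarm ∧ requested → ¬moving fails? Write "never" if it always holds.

never

¬alarm ∧ requested → ¬moving holds at every position 0..9, and those are all the positions the trace ever visits, so the invariant G(¬alarm ∧ requested → ¬moving) is never violated.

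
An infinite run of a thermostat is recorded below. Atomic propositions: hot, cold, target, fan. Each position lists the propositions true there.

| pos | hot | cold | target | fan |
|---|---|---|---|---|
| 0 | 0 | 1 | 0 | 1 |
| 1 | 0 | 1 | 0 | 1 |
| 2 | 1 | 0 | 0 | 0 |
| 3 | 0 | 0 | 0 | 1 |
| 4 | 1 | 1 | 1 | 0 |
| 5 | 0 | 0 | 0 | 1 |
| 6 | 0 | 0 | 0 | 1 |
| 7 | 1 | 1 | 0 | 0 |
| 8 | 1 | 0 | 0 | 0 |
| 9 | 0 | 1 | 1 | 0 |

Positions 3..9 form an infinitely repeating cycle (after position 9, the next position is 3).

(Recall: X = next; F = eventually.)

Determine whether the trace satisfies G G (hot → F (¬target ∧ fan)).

Holds

G (hot → F (¬target ∧ fan)) holds at every position 0..9, and those are all positions ever visited, so G G (hot → F (¬target ∧ fan)) holds.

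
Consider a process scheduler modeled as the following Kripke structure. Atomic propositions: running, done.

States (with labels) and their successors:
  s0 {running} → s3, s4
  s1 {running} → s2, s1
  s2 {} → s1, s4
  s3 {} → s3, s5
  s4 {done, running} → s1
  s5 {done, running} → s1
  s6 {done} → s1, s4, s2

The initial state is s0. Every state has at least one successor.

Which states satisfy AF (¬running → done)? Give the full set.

States satisfying ¬running → done: {s0, s1, s4, s5, s6}.
States satisfying AF (¬running → done): {s0, s1, s2, s4, s5, s6}.

{s0, s1, s2, s4, s5, s6}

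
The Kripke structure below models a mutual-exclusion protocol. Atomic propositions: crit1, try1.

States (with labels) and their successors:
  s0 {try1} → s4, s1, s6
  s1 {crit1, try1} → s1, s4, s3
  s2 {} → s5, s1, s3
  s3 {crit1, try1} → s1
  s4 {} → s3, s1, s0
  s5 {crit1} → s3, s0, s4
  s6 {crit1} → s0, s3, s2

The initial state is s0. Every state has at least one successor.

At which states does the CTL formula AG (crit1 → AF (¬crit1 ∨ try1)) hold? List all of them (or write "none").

States satisfying crit1 → AF (¬crit1 ∨ try1): {s0, s1, s2, s3, s4, s5, s6}.
States satisfying AG (crit1 → AF (¬crit1 ∨ try1)): {s0, s1, s2, s3, s4, s5, s6}.

{s0, s1, s2, s3, s4, s5, s6}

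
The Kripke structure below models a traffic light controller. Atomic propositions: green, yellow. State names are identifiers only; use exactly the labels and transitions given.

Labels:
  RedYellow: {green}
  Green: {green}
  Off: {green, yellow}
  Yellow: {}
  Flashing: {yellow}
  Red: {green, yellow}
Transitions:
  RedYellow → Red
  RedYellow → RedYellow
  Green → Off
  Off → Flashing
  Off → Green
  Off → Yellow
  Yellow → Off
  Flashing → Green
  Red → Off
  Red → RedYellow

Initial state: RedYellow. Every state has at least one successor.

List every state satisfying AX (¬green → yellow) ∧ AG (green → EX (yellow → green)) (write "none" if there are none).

{RedYellow, Green, Yellow, Flashing, Red}

States satisfying ¬green → yellow: {RedYellow, Green, Off, Flashing, Red}.
States satisfying AX (¬green → yellow): {RedYellow, Green, Yellow, Flashing, Red}.
States satisfying green → EX (yellow → green): {RedYellow, Green, Off, Yellow, Flashing, Red}.
States satisfying AG (green → EX (yellow → green)): {RedYellow, Green, Off, Yellow, Flashing, Red}.
States satisfying AX (¬green → yellow) ∧ AG (green → EX (yellow → green)): {RedYellow, Green, Yellow, Flashing, Red}.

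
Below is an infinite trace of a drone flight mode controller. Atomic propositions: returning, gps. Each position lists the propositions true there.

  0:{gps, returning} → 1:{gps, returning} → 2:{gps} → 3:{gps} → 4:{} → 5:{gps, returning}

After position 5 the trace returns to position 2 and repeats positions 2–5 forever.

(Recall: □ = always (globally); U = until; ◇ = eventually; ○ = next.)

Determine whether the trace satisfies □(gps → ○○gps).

Violated

gps → ○○gps must hold at every position from 0 onward. It fails at position 2, so □(gps → ○○gps) is false.
Positions where gps holds: 0, 1, 2, 3, 5.
Check ○○gps at each: 0→ok, 1→ok, 2→fails, 3→ok, 5→ok.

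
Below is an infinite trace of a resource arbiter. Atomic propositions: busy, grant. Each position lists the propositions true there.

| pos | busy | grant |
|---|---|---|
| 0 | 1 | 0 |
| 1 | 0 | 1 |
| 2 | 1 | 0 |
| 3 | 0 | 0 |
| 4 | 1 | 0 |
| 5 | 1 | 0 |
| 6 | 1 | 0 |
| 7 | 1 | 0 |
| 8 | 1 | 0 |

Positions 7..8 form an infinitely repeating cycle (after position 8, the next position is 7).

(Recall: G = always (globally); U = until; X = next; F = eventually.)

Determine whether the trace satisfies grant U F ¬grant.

Walking from position 0: F ¬grant first holds at position 0, and grant holds at every earlier position along the way, so grant U F ¬grant holds.

Satisfied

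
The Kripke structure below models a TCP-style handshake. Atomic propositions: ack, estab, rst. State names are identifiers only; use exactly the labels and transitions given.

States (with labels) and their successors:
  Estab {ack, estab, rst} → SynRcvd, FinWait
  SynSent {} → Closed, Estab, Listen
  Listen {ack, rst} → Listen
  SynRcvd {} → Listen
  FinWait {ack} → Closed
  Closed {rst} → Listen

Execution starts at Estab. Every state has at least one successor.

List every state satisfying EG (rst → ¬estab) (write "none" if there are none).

States satisfying rst → ¬estab: {SynSent, Listen, SynRcvd, FinWait, Closed}.
States satisfying EG (rst → ¬estab): {SynSent, Listen, SynRcvd, FinWait, Closed}.

{SynSent, Listen, SynRcvd, FinWait, Closed}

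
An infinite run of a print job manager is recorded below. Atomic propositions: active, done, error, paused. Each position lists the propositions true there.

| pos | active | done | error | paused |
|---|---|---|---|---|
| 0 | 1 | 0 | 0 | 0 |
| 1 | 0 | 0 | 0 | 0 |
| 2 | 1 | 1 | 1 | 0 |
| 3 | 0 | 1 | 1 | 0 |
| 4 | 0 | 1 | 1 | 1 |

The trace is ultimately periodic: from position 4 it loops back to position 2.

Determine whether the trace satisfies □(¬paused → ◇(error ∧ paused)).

Yes

¬paused → ◇(error ∧ paused) holds at every position 0..4, and those are all positions ever visited, so □(¬paused → ◇(error ∧ paused)) holds.
Positions where ¬paused holds: 0, 1, 2, 3.
Check ◇(error ∧ paused) at each: 0→ok, 1→ok, 2→ok, 3→ok.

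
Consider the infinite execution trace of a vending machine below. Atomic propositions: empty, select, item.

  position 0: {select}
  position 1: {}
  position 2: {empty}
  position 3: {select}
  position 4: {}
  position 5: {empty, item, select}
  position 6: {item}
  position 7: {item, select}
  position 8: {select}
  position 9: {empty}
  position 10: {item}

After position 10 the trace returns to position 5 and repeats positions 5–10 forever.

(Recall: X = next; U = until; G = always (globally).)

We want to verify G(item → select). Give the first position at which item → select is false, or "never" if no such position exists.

Check item → select at each position in order: 0 ✓, 1 ✓, 2 ✓, 3 ✓, 4 ✓, 5 ✓.
At position 6 the labels are {item}, so item → select is false there. This is the first violation.

6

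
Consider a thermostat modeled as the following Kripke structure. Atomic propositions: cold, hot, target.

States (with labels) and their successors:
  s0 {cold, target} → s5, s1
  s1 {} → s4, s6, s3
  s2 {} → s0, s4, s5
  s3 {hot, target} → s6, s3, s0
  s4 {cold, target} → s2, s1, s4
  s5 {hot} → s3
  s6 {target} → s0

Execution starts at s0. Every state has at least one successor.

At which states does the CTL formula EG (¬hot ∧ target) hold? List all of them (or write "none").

{s4}

States satisfying ¬hot ∧ target: {s0, s4, s6}.
States satisfying EG (¬hot ∧ target): {s4}.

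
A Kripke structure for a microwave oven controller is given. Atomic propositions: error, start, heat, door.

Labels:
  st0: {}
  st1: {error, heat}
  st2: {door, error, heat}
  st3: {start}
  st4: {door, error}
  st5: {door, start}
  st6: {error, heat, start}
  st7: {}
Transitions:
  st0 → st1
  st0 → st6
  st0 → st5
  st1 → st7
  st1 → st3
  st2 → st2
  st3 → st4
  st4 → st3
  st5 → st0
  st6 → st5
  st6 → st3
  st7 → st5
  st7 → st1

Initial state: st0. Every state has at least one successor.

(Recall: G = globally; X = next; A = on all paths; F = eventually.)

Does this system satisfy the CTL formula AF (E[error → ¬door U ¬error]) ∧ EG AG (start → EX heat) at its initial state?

States satisfying E[error → ¬door U ¬error]: {st0, st1, st3, st5, st6, st7}.
States satisfying AF (E[error → ¬door U ¬error]): {st0, st1, st3, st4, st5, st6, st7}.
States satisfying AG (start → EX heat): {st2}.
States satisfying EG AG (start → EX heat): {st2}.
States satisfying AF (E[error → ¬door U ¬error]) ∧ EG AG (start → EX heat): ∅.
st0 ∉ Sat(AF (E[error → ¬door U ¬error]) ∧ EG AG (start → EX heat)).

No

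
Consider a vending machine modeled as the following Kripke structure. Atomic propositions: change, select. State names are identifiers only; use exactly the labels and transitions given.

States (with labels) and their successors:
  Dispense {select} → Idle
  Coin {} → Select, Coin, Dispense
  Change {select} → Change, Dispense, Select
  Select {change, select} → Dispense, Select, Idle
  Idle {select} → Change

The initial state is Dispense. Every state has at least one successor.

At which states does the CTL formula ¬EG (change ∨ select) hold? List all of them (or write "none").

{Coin}

States satisfying change ∨ select: {Dispense, Change, Select, Idle}.
States satisfying EG (change ∨ select): {Dispense, Change, Select, Idle}.
States satisfying ¬EG (change ∨ select): {Coin}.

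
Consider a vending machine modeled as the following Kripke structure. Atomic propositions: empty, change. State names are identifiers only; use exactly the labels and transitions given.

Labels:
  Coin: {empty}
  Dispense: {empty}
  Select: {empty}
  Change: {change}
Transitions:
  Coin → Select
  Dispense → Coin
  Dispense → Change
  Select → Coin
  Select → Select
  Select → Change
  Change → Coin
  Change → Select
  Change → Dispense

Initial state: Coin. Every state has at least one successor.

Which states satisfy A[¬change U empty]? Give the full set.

States satisfying ¬change: {Coin, Dispense, Select}.
States satisfying empty: {Coin, Dispense, Select}.
States satisfying A[¬change U empty]: {Coin, Dispense, Select}.

{Coin, Dispense, Select}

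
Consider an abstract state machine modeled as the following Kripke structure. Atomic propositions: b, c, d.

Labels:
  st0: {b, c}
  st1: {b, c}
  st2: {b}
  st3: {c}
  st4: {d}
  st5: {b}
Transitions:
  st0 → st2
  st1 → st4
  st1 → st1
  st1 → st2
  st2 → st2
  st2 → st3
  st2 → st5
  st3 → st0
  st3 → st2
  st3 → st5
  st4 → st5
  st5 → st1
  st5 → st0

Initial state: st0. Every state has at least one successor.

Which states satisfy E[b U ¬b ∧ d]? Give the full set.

{st0, st1, st2, st4, st5}

States satisfying b: {st0, st1, st2, st5}.
States satisfying ¬b ∧ d: {st4}.
States satisfying E[b U ¬b ∧ d]: {st0, st1, st2, st4, st5}.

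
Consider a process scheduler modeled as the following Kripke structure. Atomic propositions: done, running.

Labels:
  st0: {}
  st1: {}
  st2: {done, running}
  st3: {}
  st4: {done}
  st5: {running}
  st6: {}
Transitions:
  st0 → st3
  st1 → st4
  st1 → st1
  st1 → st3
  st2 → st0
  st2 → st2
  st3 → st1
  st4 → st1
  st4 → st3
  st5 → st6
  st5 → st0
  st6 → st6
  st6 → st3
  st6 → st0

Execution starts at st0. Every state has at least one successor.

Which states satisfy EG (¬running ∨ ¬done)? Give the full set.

States satisfying ¬running ∨ ¬done: {st0, st1, st3, st4, st5, st6}.
States satisfying EG (¬running ∨ ¬done): {st0, st1, st3, st4, st5, st6}.

{st0, st1, st3, st4, st5, st6}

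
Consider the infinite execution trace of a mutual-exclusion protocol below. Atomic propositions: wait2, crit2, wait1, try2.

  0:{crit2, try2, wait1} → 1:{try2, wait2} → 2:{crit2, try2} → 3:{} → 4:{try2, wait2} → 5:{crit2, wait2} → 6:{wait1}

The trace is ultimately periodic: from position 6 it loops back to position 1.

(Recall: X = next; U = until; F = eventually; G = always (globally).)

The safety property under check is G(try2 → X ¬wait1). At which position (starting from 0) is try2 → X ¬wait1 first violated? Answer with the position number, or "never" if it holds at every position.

try2 → X ¬wait1 holds at every position 0..6, and those are all the positions the trace ever visits, so the invariant G(try2 → X ¬wait1) is never violated.

never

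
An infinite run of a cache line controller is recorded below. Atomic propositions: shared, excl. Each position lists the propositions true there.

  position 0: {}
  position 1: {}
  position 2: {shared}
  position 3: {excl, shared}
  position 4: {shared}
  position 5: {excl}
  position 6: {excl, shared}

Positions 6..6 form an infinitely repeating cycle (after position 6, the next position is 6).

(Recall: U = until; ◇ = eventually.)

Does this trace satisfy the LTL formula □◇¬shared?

◇¬shared must hold at every position from 0 onward. It fails at position 6, so □◇¬shared is false.

Violated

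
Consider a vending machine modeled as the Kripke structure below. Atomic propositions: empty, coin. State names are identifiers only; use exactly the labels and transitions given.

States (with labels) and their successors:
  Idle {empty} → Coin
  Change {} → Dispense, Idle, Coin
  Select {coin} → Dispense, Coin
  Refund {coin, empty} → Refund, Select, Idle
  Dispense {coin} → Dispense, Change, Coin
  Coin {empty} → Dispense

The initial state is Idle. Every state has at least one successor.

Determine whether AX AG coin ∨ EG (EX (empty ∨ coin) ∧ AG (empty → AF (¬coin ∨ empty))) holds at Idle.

States satisfying AG coin: ∅.
States satisfying AX AG coin: ∅.
States satisfying AX AG coin ∨ EG (EX (empty ∨ coin) ∧ AG (empty → AF (¬coin ∨ empty))): {Idle, Change, Select, Refund, Dispense, Coin}.
Idle ∈ Sat(AX AG coin ∨ EG (EX (empty ∨ coin) ∧ AG (empty → AF (¬coin ∨ empty)))).

Yes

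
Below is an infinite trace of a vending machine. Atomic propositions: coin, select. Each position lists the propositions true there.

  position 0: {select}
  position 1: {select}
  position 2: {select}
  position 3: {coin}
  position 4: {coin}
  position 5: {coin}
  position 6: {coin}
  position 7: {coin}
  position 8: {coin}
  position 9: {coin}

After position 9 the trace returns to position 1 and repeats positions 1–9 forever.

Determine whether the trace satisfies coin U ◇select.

Walking from position 0: ◇select first holds at position 0, and coin holds at every earlier position along the way, so coin U ◇select holds.

Satisfied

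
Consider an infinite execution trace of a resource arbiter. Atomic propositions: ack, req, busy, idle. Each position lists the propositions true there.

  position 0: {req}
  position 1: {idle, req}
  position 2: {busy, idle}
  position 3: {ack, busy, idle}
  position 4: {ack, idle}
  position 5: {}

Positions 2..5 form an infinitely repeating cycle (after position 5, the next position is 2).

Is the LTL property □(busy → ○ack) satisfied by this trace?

busy → ○ack holds at every position 0..5, and those are all positions ever visited, so □(busy → ○ack) holds.
Positions where busy holds: 2, 3.
Check ○ack at each: 2→ok, 3→ok.

Holds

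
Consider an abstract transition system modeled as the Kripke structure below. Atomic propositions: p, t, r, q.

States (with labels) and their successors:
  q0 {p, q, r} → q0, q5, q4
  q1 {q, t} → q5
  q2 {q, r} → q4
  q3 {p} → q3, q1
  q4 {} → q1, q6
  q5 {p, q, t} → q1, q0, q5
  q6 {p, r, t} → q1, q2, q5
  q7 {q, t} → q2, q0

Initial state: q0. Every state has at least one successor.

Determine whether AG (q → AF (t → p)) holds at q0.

States satisfying q → AF (t → p): {q0, q1, q2, q3, q4, q5, q6, q7}.
States satisfying AG (q → AF (t → p)): {q0, q1, q2, q3, q4, q5, q6, q7}.
Every state reachable from q0 satisfies q → AF (t → p).
q0 ∈ Sat(AG (q → AF (t → p))).

Satisfied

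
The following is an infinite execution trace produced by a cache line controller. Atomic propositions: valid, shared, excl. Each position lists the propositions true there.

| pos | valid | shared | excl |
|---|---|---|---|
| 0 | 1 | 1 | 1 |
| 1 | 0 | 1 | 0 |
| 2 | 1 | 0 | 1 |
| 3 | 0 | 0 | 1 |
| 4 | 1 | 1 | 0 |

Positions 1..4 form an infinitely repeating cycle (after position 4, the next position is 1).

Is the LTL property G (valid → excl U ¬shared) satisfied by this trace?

valid → excl U ¬shared must hold at every position from 0 onward. It fails at position 0, so G (valid → excl U ¬shared) is false.
Positions where valid holds: 0, 2, 4.
Check excl U ¬shared at each: 0→fails, 2→ok, 4→fails.

Violated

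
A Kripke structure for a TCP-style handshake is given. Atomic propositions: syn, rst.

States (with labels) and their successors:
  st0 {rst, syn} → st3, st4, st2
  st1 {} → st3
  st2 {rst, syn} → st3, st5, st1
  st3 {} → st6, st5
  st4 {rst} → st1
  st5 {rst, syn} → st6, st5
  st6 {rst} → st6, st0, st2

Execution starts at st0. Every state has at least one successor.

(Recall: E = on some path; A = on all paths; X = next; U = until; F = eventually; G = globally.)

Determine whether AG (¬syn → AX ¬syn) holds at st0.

States satisfying ¬syn → AX ¬syn: {st0, st1, st2, st4, st5}.
States satisfying AG (¬syn → AX ¬syn): ∅.
st3 is reachable from st0 and violates ¬syn → AX ¬syn, so AG fails at st0.
st0 ∉ Sat(AG (¬syn → AX ¬syn)).

No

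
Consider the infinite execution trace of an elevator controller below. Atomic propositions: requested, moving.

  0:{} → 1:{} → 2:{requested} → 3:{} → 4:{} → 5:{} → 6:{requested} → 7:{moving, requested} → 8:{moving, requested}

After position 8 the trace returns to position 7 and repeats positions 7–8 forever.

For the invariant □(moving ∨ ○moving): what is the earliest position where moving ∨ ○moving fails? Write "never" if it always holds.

0

At position 0 the labels are {} and the next position 1 has {}, so moving ∨ ○moving is false there. This is the first violation.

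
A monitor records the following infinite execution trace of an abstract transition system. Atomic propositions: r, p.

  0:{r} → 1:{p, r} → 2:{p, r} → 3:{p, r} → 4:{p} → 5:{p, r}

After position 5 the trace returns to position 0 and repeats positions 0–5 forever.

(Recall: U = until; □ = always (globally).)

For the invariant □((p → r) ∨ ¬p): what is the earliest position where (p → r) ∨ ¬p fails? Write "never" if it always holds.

4

Check (p → r) ∨ ¬p at each position in order: 0 ✓, 1 ✓, 2 ✓, 3 ✓.
At position 4 the labels are {p}, so (p → r) ∨ ¬p is false there. This is the first violation.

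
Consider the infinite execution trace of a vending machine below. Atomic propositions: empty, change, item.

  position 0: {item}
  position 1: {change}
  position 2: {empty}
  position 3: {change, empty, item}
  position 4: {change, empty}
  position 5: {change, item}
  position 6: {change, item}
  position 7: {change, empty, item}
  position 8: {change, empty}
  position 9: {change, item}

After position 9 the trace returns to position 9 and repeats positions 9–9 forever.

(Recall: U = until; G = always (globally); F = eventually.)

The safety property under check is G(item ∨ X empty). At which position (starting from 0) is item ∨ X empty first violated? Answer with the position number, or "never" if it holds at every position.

4

Check item ∨ X empty at each position in order: 0 ✓, 1 ✓, 2 ✓, 3 ✓.
At position 4 the labels are {change, empty} and the next position 5 has {change, item}, so item ∨ X empty is false there. This is the first violation.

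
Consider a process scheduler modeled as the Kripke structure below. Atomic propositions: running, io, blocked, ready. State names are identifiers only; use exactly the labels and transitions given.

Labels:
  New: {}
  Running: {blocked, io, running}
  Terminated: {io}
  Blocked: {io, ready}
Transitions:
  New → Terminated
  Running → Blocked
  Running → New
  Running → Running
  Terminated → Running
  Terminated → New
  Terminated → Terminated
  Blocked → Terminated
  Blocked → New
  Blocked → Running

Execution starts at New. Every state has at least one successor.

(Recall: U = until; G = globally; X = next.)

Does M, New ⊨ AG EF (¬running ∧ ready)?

States satisfying EF (¬running ∧ ready): {New, Running, Terminated, Blocked}.
States satisfying AG EF (¬running ∧ ready): {New, Running, Terminated, Blocked}.
Every state reachable from New satisfies EF (¬running ∧ ready).
New ∈ Sat(AG EF (¬running ∧ ready)).

Yes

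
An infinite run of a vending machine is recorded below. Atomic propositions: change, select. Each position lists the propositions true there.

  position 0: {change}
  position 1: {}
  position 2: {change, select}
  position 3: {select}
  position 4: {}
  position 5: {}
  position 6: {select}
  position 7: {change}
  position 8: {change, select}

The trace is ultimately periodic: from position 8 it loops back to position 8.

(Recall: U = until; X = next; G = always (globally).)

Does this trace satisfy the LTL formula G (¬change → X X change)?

No

¬change → X X change must hold at every position from 0 onward. It fails at position 1, so G (¬change → X X change) is false.
Positions where ¬change holds: 1, 3, 4, 5, 6.
Check X X change at each: 1→fails, 3→fails, 4→fails, 5→ok, 6→ok.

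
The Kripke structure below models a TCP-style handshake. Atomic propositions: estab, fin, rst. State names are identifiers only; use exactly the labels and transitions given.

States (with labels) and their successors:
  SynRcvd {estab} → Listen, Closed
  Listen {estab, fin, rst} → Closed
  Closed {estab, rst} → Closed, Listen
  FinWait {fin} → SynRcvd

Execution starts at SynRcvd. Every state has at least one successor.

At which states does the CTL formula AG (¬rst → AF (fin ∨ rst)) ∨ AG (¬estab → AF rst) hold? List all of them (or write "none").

States satisfying ¬rst → AF (fin ∨ rst): {SynRcvd, Listen, Closed, FinWait}.
States satisfying AG (¬rst → AF (fin ∨ rst)): {SynRcvd, Listen, Closed, FinWait}.
States satisfying ¬estab → AF rst: {SynRcvd, Listen, Closed, FinWait}.
States satisfying AG (¬estab → AF rst): {SynRcvd, Listen, Closed, FinWait}.
States satisfying AG (¬rst → AF (fin ∨ rst)) ∨ AG (¬estab → AF rst): {SynRcvd, Listen, Closed, FinWait}.

{SynRcvd, Listen, Closed, FinWait}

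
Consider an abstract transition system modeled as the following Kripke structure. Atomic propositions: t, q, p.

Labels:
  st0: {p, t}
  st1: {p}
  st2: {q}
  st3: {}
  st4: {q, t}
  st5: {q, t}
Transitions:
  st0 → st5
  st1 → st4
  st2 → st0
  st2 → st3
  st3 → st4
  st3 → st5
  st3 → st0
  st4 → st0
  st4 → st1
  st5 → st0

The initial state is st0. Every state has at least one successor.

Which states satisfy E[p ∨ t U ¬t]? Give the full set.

States satisfying p ∨ t: {st0, st1, st4, st5}.
States satisfying ¬t: {st1, st2, st3}.
States satisfying E[p ∨ t U ¬t]: {st1, st2, st3, st4}.

{st1, st2, st3, st4}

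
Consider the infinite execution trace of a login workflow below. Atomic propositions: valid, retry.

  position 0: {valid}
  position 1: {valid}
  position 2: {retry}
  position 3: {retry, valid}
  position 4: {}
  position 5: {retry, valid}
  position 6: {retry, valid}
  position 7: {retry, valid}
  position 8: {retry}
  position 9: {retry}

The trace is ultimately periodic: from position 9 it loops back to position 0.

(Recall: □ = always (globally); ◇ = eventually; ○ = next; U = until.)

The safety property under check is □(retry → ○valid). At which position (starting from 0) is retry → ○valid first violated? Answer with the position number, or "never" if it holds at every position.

3

Check retry → ○valid at each position in order: 0 ✓, 1 ✓, 2 ✓.
At position 3 the labels are {retry, valid} and the next position 4 has {}, so retry → ○valid is false there. This is the first violation.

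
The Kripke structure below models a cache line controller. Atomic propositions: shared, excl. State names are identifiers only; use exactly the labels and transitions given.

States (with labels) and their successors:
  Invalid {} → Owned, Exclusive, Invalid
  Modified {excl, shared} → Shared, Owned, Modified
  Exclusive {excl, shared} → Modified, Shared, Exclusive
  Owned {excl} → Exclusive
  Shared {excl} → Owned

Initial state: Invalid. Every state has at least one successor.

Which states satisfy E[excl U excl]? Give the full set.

{Modified, Exclusive, Owned, Shared}

States satisfying excl: {Modified, Exclusive, Owned, Shared}.
States satisfying E[excl U excl]: {Modified, Exclusive, Owned, Shared}.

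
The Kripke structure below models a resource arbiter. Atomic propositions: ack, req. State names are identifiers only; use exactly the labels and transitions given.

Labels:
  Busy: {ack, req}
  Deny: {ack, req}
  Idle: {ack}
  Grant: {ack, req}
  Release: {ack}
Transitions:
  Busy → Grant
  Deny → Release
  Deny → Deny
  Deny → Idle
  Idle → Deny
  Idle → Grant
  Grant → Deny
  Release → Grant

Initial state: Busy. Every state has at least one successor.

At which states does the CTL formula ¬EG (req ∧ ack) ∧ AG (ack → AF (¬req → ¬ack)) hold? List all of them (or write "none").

States satisfying req ∧ ack: {Busy, Deny, Grant}.
States satisfying EG (req ∧ ack): {Busy, Deny, Grant}.
States satisfying ¬EG (req ∧ ack): {Idle, Release}.
States satisfying ack → AF (¬req → ¬ack): {Busy, Deny, Idle, Grant, Release}.
States satisfying AG (ack → AF (¬req → ¬ack)): {Busy, Deny, Idle, Grant, Release}.
States satisfying ¬EG (req ∧ ack) ∧ AG (ack → AF (¬req → ¬ack)): {Idle, Release}.

{Idle, Release}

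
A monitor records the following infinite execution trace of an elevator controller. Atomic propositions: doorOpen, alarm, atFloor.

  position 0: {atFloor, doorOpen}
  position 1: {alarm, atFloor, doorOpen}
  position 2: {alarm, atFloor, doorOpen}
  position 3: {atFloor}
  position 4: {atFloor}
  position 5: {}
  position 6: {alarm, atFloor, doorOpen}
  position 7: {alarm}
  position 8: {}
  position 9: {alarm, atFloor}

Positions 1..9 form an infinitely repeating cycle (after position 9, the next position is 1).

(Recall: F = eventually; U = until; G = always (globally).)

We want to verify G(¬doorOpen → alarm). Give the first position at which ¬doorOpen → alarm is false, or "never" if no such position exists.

3

Check ¬doorOpen → alarm at each position in order: 0 ✓, 1 ✓, 2 ✓.
At position 3 the labels are {atFloor}, so ¬doorOpen → alarm is false there. This is the first violation.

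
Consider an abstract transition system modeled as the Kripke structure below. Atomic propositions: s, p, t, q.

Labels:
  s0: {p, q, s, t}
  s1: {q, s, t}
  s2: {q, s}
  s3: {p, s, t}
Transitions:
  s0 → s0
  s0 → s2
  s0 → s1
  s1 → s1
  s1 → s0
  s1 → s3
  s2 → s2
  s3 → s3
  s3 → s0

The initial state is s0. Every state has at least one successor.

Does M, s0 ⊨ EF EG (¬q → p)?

States satisfying EG (¬q → p): {s0, s1, s2, s3}.
States satisfying EF EG (¬q → p): {s0, s1, s2, s3}.
Some path from s0 reaches a state where EG (¬q → p) holds.
s0 ∈ Sat(EF EG (¬q → p)).

Holds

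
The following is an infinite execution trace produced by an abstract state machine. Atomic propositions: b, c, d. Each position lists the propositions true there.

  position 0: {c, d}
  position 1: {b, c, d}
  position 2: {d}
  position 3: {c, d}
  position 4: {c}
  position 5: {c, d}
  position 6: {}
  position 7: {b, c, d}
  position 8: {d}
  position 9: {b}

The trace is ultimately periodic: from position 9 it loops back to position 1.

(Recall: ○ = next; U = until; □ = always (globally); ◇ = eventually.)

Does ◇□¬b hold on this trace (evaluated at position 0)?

Violated

□¬b is false at every position 0..9, so it never becomes true and ◇□¬b fails.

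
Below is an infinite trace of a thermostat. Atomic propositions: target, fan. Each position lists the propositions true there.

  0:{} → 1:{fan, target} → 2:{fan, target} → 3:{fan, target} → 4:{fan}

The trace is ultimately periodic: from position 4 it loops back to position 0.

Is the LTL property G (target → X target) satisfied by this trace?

target → X target must hold at every position from 0 onward. It fails at position 3, so G (target → X target) is false.
Positions where target holds: 1, 2, 3.
Check X target at each: 1→ok, 2→ok, 3→fails.

Violated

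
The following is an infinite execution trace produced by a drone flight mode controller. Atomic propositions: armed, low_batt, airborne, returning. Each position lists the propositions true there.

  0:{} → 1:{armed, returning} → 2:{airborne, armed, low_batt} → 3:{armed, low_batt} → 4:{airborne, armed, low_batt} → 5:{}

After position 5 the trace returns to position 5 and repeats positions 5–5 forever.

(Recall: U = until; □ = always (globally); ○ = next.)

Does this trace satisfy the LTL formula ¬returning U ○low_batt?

Satisfied

Walking from position 0: ○low_batt first holds at position 1, and ¬returning holds at every earlier position along the way, so ¬returning U ○low_batt holds.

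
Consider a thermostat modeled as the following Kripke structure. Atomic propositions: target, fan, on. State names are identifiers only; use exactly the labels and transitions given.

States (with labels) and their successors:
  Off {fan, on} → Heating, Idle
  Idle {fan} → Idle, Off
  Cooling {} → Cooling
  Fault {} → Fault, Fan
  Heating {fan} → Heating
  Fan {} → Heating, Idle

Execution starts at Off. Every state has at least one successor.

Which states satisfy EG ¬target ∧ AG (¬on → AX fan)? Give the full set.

States satisfying ¬target: {Off, Idle, Cooling, Fault, Heating, Fan}.
States satisfying EG ¬target: {Off, Idle, Cooling, Fault, Heating, Fan}.
States satisfying ¬on → AX fan: {Off, Idle, Heating, Fan}.
States satisfying AG (¬on → AX fan): {Off, Idle, Heating, Fan}.
States satisfying EG ¬target ∧ AG (¬on → AX fan): {Off, Idle, Heating, Fan}.

{Off, Idle, Heating, Fan}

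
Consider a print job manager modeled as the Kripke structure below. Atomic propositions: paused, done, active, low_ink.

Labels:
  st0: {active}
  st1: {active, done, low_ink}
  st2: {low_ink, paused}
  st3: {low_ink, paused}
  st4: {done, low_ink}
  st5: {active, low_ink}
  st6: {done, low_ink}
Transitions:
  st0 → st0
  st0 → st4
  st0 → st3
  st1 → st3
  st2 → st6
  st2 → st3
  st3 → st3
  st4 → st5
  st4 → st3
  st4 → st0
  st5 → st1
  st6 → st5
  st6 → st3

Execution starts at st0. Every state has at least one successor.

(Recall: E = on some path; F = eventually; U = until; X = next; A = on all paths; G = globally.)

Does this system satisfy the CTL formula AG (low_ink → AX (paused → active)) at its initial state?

States satisfying low_ink → AX (paused → active): {st0, st5}.
States satisfying AG (low_ink → AX (paused → active)): ∅.
st1 is reachable from st0 and violates low_ink → AX (paused → active), so AG fails at st0.
st0 ∉ Sat(AG (low_ink → AX (paused → active))).

Violated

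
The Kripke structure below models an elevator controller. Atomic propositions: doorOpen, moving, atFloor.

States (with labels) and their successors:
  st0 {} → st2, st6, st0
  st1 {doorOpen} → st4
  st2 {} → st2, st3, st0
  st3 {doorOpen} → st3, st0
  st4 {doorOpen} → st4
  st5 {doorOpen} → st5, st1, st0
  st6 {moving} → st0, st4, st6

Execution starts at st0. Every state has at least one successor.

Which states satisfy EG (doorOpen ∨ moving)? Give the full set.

{st1, st3, st4, st5, st6}

States satisfying doorOpen ∨ moving: {st1, st3, st4, st5, st6}.
States satisfying EG (doorOpen ∨ moving): {st1, st3, st4, st5, st6}.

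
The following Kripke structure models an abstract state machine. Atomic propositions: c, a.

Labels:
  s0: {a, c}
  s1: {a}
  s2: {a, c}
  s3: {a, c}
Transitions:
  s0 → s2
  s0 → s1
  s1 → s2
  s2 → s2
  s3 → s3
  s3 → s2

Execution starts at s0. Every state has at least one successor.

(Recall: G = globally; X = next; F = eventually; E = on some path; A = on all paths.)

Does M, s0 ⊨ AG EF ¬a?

States satisfying EF ¬a: ∅.
States satisfying AG EF ¬a: ∅.
s0 is reachable from s0 and violates EF ¬a, so AG fails at s0.
s0 ∉ Sat(AG EF ¬a).

Violated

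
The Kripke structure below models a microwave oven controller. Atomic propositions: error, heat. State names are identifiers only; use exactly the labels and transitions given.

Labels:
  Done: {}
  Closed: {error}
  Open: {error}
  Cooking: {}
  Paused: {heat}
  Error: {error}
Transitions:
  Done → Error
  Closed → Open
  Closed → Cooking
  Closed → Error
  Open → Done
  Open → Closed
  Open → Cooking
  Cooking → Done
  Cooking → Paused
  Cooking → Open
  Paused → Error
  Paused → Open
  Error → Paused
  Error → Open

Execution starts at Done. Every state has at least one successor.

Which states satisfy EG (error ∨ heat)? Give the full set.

{Closed, Open, Paused, Error}

States satisfying error ∨ heat: {Closed, Open, Paused, Error}.
States satisfying EG (error ∨ heat): {Closed, Open, Paused, Error}.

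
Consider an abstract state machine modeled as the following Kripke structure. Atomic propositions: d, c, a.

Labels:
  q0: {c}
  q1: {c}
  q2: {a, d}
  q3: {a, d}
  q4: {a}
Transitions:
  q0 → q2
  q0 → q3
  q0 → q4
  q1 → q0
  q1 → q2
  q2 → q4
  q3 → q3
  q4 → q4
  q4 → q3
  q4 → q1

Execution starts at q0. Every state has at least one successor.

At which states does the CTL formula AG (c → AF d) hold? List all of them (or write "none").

{q3}

States satisfying c → AF d: {q2, q3, q4}.
States satisfying AG (c → AF d): {q3}.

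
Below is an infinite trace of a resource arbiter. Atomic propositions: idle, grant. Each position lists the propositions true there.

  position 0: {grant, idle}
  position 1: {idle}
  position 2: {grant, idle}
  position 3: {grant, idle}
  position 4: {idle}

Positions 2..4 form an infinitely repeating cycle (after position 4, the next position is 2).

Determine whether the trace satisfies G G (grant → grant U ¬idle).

Violated

G (grant → grant U ¬idle) must hold at every position from 0 onward. It fails at position 0, so G G (grant → grant U ¬idle) is false.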